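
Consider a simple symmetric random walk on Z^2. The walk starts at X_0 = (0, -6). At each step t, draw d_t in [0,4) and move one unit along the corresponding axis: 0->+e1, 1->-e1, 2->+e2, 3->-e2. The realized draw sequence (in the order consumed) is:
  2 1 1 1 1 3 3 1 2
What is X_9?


t=0: X=(0, -6), d=2 → +e2, X_1=(0, -5)
t=1: X=(0, -5), d=1 → -e1, X_2=(-1, -5)
t=2: X=(-1, -5), d=1 → -e1, X_3=(-2, -5)
t=3: X=(-2, -5), d=1 → -e1, X_4=(-3, -5)
t=4: X=(-3, -5), d=1 → -e1, X_5=(-4, -5)
t=5: X=(-4, -5), d=3 → -e2, X_6=(-4, -6)
t=6: X=(-4, -6), d=3 → -e2, X_7=(-4, -7)
t=7: X=(-4, -7), d=1 → -e1, X_8=(-5, -7)
t=8: X=(-5, -7), d=2 → +e2, X_9=(-5, -6)

(-5, -6)


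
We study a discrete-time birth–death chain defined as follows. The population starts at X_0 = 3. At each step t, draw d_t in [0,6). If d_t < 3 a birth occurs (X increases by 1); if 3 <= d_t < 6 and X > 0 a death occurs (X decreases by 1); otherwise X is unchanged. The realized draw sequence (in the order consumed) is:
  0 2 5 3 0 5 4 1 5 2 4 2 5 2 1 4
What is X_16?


t=0: X=3, d=0 → birth, X_1=4
t=1: X=4, d=2 → birth, X_2=5
t=2: X=5, d=5 → death, X_3=4
t=3: X=4, d=3 → death, X_4=3
t=4: X=3, d=0 → birth, X_5=4
t=5: X=4, d=5 → death, X_6=3
t=6: X=3, d=4 → death, X_7=2
t=7: X=2, d=1 → birth, X_8=3
t=8: X=3, d=5 → death, X_9=2
t=9: X=2, d=2 → birth, X_10=3
t=10: X=3, d=4 → death, X_11=2
t=11: X=2, d=2 → birth, X_12=3
t=12: X=3, d=5 → death, X_13=2
t=13: X=2, d=2 → birth, X_14=3
t=14: X=3, d=1 → birth, X_15=4
t=15: X=4, d=4 → death, X_16=3

3


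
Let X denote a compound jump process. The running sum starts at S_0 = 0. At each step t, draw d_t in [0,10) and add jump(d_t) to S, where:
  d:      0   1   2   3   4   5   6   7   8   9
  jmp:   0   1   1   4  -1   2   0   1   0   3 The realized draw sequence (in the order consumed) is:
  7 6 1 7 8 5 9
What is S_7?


8

t=0: S=0, d=7, jump=1, S_1=1
t=1: S=1, d=6, jump=0, S_2=1
t=2: S=1, d=1, jump=1, S_3=2
t=3: S=2, d=7, jump=1, S_4=3
t=4: S=3, d=8, jump=0, S_5=3
t=5: S=3, d=5, jump=2, S_6=5
t=6: S=5, d=9, jump=3, S_7=8


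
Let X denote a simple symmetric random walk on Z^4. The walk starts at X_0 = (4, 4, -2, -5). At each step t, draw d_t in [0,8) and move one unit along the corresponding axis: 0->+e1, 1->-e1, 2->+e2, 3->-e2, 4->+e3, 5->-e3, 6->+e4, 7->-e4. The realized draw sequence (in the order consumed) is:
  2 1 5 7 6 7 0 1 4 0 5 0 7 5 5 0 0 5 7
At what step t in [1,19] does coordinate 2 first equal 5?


1

t=0: X=(4, 4, -2, -5), d=2 → +e2, X_1=(4, 5, -2, -5)
t=1: X=(4, 5, -2, -5), d=1 → -e1, X_2=(3, 5, -2, -5)
t=2: X=(3, 5, -2, -5), d=5 → -e3, X_3=(3, 5, -3, -5)
t=3: X=(3, 5, -3, -5), d=7 → -e4, X_4=(3, 5, -3, -6)
t=4: X=(3, 5, -3, -6), d=6 → +e4, X_5=(3, 5, -3, -5)
t=5: X=(3, 5, -3, -5), d=7 → -e4, X_6=(3, 5, -3, -6)
t=6: X=(3, 5, -3, -6), d=0 → +e1, X_7=(4, 5, -3, -6)
t=7: X=(4, 5, -3, -6), d=1 → -e1, X_8=(3, 5, -3, -6)
t=8: X=(3, 5, -3, -6), d=4 → +e3, X_9=(3, 5, -2, -6)
t=9: X=(3, 5, -2, -6), d=0 → +e1, X_10=(4, 5, -2, -6)
t=10: X=(4, 5, -2, -6), d=5 → -e3, X_11=(4, 5, -3, -6)
t=11: X=(4, 5, -3, -6), d=0 → +e1, X_12=(5, 5, -3, -6)
t=12: X=(5, 5, -3, -6), d=7 → -e4, X_13=(5, 5, -3, -7)
t=13: X=(5, 5, -3, -7), d=5 → -e3, X_14=(5, 5, -4, -7)
t=14: X=(5, 5, -4, -7), d=5 → -e3, X_15=(5, 5, -5, -7)
t=15: X=(5, 5, -5, -7), d=0 → +e1, X_16=(6, 5, -5, -7)
t=16: X=(6, 5, -5, -7), d=0 → +e1, X_17=(7, 5, -5, -7)
t=17: X=(7, 5, -5, -7), d=5 → -e3, X_18=(7, 5, -6, -7)
t=18: X=(7, 5, -6, -7), d=7 → -e4, X_19=(7, 5, -6, -8)


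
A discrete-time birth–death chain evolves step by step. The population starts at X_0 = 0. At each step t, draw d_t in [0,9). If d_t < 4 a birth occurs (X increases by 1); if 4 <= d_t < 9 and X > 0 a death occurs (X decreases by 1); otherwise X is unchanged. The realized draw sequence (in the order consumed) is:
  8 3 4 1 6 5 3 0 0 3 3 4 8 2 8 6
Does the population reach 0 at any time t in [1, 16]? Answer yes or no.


yes

t=0: X=0, d=8 → hold, X_1=0
t=1: X=0, d=3 → birth, X_2=1
t=2: X=1, d=4 → death, X_3=0
t=3: X=0, d=1 → birth, X_4=1
t=4: X=1, d=6 → death, X_5=0
t=5: X=0, d=5 → hold, X_6=0
t=6: X=0, d=3 → birth, X_7=1
t=7: X=1, d=0 → birth, X_8=2
t=8: X=2, d=0 → birth, X_9=3
t=9: X=3, d=3 → birth, X_10=4
t=10: X=4, d=3 → birth, X_11=5
t=11: X=5, d=4 → death, X_12=4
t=12: X=4, d=8 → death, X_13=3
t=13: X=3, d=2 → birth, X_14=4
t=14: X=4, d=8 → death, X_15=3
t=15: X=3, d=6 → death, X_16=2


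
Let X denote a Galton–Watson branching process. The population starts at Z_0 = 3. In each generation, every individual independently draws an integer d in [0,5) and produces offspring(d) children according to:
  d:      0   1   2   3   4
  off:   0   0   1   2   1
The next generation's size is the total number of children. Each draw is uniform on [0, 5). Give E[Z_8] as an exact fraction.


196608/390625

Outcome values over d=0..4: [0, 0, 1, 2, 1]
Σy = 4, Σy² = 6, M = 5
μ = 4/5 = 4/5,  σ² = 6/5 − (4/5)² = 14/25
E[Z_0] = 3
E[Z_1] = 4/5·E[Z_0] = 12/5
E[Z_2] = 4/5·E[Z_1] = 48/25
E[Z_3] = 4/5·E[Z_2] = 192/125
E[Z_4] = 4/5·E[Z_3] = 768/625
E[Z_5] = 4/5·E[Z_4] = 3072/3125
E[Z_6] = 4/5·E[Z_5] = 12288/15625
E[Z_7] = 4/5·E[Z_6] = 49152/78125
E[Z_8] = 4/5·E[Z_7] = 196608/390625


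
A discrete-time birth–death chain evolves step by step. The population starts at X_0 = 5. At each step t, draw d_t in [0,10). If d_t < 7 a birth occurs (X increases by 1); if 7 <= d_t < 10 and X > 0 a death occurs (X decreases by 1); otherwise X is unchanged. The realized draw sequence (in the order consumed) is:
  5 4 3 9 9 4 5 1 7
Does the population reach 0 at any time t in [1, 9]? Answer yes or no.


t=0: X=5, d=5 → birth, X_1=6
t=1: X=6, d=4 → birth, X_2=7
t=2: X=7, d=3 → birth, X_3=8
t=3: X=8, d=9 → death, X_4=7
t=4: X=7, d=9 → death, X_5=6
t=5: X=6, d=4 → birth, X_6=7
t=6: X=7, d=5 → birth, X_7=8
t=7: X=8, d=1 → birth, X_8=9
t=8: X=9, d=7 → death, X_9=8

no


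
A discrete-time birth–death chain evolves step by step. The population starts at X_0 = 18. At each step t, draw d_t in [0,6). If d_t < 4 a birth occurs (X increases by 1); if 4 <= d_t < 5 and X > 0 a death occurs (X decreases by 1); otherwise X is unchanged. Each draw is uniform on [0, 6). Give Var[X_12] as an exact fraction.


X can drop by at most 1 per step and X_0 = 18 > T = 12, so X_t >= 18 − t >= 6 > 0 for every t <= 12: the floor at 0 (the 'and X > 0' condition) never binds. Hence X_12 = X_0 + Σ_{t<12} Y_t with i.i.d. increments Y_t = y(d_t) ∈ {+1, −1, 0}.
Outcome values over d=0..5: [1, 1, 1, 1, -1, 0]
Σy = 3, Σy² = 5, M = 6
μ = 3/6 = 1/2,  σ² = 5/6 − (1/2)² = 7/12
Independent increments: Var[X_12] = 12·σ² = 12·(7/12) = 7

7


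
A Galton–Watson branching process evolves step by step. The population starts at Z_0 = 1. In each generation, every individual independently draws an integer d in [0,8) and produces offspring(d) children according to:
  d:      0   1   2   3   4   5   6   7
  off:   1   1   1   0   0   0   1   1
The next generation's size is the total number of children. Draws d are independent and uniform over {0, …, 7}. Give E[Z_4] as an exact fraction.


625/4096

Outcome values over d=0..7: [1, 1, 1, 0, 0, 0, 1, 1]
Σy = 5, Σy² = 5, M = 8
μ = 5/8 = 5/8,  σ² = 5/8 − (5/8)² = 15/64
E[Z_0] = 1
E[Z_1] = 5/8·E[Z_0] = 5/8
E[Z_2] = 5/8·E[Z_1] = 25/64
E[Z_3] = 5/8·E[Z_2] = 125/512
E[Z_4] = 5/8·E[Z_3] = 625/4096


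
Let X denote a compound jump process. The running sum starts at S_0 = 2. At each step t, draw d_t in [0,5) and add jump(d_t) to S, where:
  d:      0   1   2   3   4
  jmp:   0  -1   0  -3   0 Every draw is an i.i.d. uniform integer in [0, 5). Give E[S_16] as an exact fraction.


-54/5

Outcome values over d=0..4: [0, -1, 0, -3, 0]
Σy = -4, Σy² = 10, M = 5
μ = -4/5 = -4/5,  σ² = 10/5 − (-4/5)² = 34/25
E[S_16] = 2 + 16·(-4/5) = -54/5


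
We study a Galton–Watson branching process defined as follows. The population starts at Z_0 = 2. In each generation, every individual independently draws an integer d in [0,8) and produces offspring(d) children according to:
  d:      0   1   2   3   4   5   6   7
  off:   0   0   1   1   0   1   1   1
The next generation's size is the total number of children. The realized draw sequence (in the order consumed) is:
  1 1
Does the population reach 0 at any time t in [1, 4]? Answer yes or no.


gen 0: Z_0=2, draws=[1, 1], offspring=[0, 0], Z_1=0
gen 1: Z_1=0, draws=[], offspring=[], Z_2=0
gen 2: Z_2=0, draws=[], offspring=[], Z_3=0
gen 3: Z_3=0, draws=[], offspring=[], Z_4=0

yes


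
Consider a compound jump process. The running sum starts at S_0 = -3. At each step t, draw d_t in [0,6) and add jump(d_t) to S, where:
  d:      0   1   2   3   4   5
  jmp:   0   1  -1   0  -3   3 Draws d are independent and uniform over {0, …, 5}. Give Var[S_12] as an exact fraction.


Outcome values over d=0..5: [0, 1, -1, 0, -3, 3]
Σy = 0, Σy² = 20, M = 6
μ = 0/6 = 0,  σ² = 20/6 − (0)² = 10/3
Independent increments: Var[S_12] = 12·σ² = 12·(10/3) = 40

40


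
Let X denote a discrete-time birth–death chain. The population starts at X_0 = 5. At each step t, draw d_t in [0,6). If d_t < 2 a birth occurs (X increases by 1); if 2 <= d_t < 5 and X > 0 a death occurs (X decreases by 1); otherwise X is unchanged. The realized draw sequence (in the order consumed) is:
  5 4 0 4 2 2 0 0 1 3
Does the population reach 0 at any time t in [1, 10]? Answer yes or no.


no

t=0: X=5, d=5 → hold, X_1=5
t=1: X=5, d=4 → death, X_2=4
t=2: X=4, d=0 → birth, X_3=5
t=3: X=5, d=4 → death, X_4=4
t=4: X=4, d=2 → death, X_5=3
t=5: X=3, d=2 → death, X_6=2
t=6: X=2, d=0 → birth, X_7=3
t=7: X=3, d=0 → birth, X_8=4
t=8: X=4, d=1 → birth, X_9=5
t=9: X=5, d=3 → death, X_10=4


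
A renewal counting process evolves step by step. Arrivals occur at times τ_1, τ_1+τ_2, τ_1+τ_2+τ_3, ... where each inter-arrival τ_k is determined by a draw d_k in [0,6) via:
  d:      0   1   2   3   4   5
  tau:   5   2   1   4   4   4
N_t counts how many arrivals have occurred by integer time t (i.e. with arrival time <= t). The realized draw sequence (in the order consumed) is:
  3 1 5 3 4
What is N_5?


1

draw d_1=3: τ_1=4, arrival time A_1=4
draw d_2=1: τ_2=2, arrival time A_2=6
draw d_3=5: τ_3=4, arrival time A_3=10
draw d_4=3: τ_4=4, arrival time A_4=14
draw d_5=4: τ_5=4, arrival time A_5=18
N_t over t=0..5: 0:0 1:0 2:0 3:0 4:1 5:1


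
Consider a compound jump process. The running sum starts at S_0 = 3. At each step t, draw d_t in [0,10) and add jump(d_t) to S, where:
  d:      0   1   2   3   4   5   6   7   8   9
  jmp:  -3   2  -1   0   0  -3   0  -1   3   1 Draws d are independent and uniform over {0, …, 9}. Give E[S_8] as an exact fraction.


Outcome values over d=0..9: [-3, 2, -1, 0, 0, -3, 0, -1, 3, 1]
Σy = -2, Σy² = 34, M = 10
μ = -2/10 = -1/5,  σ² = 34/10 − (-1/5)² = 84/25
E[S_8] = 3 + 8·(-1/5) = 7/5

7/5


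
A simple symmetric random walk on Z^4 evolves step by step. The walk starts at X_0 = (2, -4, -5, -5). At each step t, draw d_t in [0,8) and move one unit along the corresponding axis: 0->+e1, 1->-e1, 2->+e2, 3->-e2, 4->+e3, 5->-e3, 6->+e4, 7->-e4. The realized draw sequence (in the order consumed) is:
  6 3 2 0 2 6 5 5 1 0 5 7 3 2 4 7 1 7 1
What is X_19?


(1, -3, -7, -6)

t=0: X=(2, -4, -5, -5), d=6 → +e4, X_1=(2, -4, -5, -4)
t=1: X=(2, -4, -5, -4), d=3 → -e2, X_2=(2, -5, -5, -4)
t=2: X=(2, -5, -5, -4), d=2 → +e2, X_3=(2, -4, -5, -4)
t=3: X=(2, -4, -5, -4), d=0 → +e1, X_4=(3, -4, -5, -4)
t=4: X=(3, -4, -5, -4), d=2 → +e2, X_5=(3, -3, -5, -4)
t=5: X=(3, -3, -5, -4), d=6 → +e4, X_6=(3, -3, -5, -3)
t=6: X=(3, -3, -5, -3), d=5 → -e3, X_7=(3, -3, -6, -3)
t=7: X=(3, -3, -6, -3), d=5 → -e3, X_8=(3, -3, -7, -3)
t=8: X=(3, -3, -7, -3), d=1 → -e1, X_9=(2, -3, -7, -3)
t=9: X=(2, -3, -7, -3), d=0 → +e1, X_10=(3, -3, -7, -3)
t=10: X=(3, -3, -7, -3), d=5 → -e3, X_11=(3, -3, -8, -3)
t=11: X=(3, -3, -8, -3), d=7 → -e4, X_12=(3, -3, -8, -4)
t=12: X=(3, -3, -8, -4), d=3 → -e2, X_13=(3, -4, -8, -4)
t=13: X=(3, -4, -8, -4), d=2 → +e2, X_14=(3, -3, -8, -4)
t=14: X=(3, -3, -8, -4), d=4 → +e3, X_15=(3, -3, -7, -4)
t=15: X=(3, -3, -7, -4), d=7 → -e4, X_16=(3, -3, -7, -5)
t=16: X=(3, -3, -7, -5), d=1 → -e1, X_17=(2, -3, -7, -5)
t=17: X=(2, -3, -7, -5), d=7 → -e4, X_18=(2, -3, -7, -6)
t=18: X=(2, -3, -7, -6), d=1 → -e1, X_19=(1, -3, -7, -6)


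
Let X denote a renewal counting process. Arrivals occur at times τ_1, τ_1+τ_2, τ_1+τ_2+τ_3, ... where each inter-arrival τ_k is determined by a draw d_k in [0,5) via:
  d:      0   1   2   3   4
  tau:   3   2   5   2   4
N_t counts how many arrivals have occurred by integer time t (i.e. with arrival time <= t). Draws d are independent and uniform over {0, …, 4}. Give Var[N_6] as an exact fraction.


5796/15625

Inter-arrival values over d=0..4: [3, 2, 5, 2, 4]
Each d has probability 1/5, so the pmf of τ is: f(2) = 2/5, f(3) = 1/5, f(4) = 1/5, f(5) = 1/5
Let p_n(j) = P(N_n = j), with p_0 = [1]. Condition on τ_1: p_n(0) = P(τ > n), and for j >= 1, p_n(j) = Σ_{k<=n} f(k)·p_{n−k}(j−1)
p_1 = [1]  (j = 0)
p_2 = [3/5, 2/5]  (j = 0..1)
p_3 = [2/5, 3/5]  (j = 0..1)
p_4 = [1/5, 16/25, 4/25]  (j = 0..2)
p_5 = [0, 17/25, 8/25]  (j = 0..2)
p_6 = [0, 12/25, 57/125, 8/125]  (j = 0..3)
E[N_6] = Σ j·p_6(j) = 198/125;  E[N_6²] = Σ j²·p_6(j) = 72/25
Var[N_6] = 72/25 − (198/125)² = 5796/15625


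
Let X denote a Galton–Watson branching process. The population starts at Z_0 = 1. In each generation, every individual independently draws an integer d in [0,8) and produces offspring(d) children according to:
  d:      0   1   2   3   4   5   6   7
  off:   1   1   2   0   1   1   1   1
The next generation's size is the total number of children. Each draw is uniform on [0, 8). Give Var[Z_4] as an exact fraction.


1

Outcome values over d=0..7: [1, 1, 2, 0, 1, 1, 1, 1]
Σy = 8, Σy² = 10, M = 8
μ = 8/8 = 1,  σ² = 10/8 − (1)² = 1/4
V_0 = 0, E_0 = 1
V_1 = 1/4·E_0 + (1)²·V_0 = 1/4;  E_1 = 1
V_2 = 1/4·E_1 + (1)²·V_1 = 1/2;  E_2 = 1
V_3 = 1/4·E_2 + (1)²·V_2 = 3/4;  E_3 = 1
V_4 = 1/4·E_3 + (1)²·V_3 = 1;  E_4 = 1


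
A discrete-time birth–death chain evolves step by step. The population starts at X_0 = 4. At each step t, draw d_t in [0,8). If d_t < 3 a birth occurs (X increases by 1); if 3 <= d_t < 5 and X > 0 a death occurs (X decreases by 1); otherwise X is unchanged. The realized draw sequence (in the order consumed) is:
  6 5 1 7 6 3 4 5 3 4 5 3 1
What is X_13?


t=0: X=4, d=6 → hold, X_1=4
t=1: X=4, d=5 → hold, X_2=4
t=2: X=4, d=1 → birth, X_3=5
t=3: X=5, d=7 → hold, X_4=5
t=4: X=5, d=6 → hold, X_5=5
t=5: X=5, d=3 → death, X_6=4
t=6: X=4, d=4 → death, X_7=3
t=7: X=3, d=5 → hold, X_8=3
t=8: X=3, d=3 → death, X_9=2
t=9: X=2, d=4 → death, X_10=1
t=10: X=1, d=5 → hold, X_11=1
t=11: X=1, d=3 → death, X_12=0
t=12: X=0, d=1 → birth, X_13=1

1


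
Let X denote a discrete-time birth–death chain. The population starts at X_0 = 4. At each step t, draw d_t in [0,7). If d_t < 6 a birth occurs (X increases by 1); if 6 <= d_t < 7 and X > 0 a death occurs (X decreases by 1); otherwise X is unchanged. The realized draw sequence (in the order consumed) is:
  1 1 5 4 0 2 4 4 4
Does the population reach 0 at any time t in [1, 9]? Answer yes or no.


no

t=0: X=4, d=1 → birth, X_1=5
t=1: X=5, d=1 → birth, X_2=6
t=2: X=6, d=5 → birth, X_3=7
t=3: X=7, d=4 → birth, X_4=8
t=4: X=8, d=0 → birth, X_5=9
t=5: X=9, d=2 → birth, X_6=10
t=6: X=10, d=4 → birth, X_7=11
t=7: X=11, d=4 → birth, X_8=12
t=8: X=12, d=4 → birth, X_9=13


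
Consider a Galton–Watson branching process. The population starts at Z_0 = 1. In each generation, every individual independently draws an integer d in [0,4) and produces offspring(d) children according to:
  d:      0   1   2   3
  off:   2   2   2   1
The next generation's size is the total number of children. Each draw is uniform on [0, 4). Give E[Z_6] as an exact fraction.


Outcome values over d=0..3: [2, 2, 2, 1]
Σy = 7, Σy² = 13, M = 4
μ = 7/4 = 7/4,  σ² = 13/4 − (7/4)² = 3/16
E[Z_0] = 1
E[Z_1] = 7/4·E[Z_0] = 7/4
E[Z_2] = 7/4·E[Z_1] = 49/16
E[Z_3] = 7/4·E[Z_2] = 343/64
E[Z_4] = 7/4·E[Z_3] = 2401/256
E[Z_5] = 7/4·E[Z_4] = 16807/1024
E[Z_6] = 7/4·E[Z_5] = 117649/4096

117649/4096


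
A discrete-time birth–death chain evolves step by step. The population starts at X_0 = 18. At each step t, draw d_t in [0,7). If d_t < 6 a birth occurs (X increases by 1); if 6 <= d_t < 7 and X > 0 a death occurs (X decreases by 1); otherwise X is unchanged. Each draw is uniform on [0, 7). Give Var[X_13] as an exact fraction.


X can drop by at most 1 per step and X_0 = 18 > T = 13, so X_t >= 18 − t >= 5 > 0 for every t <= 13: the floor at 0 (the 'and X > 0' condition) never binds. Hence X_13 = X_0 + Σ_{t<13} Y_t with i.i.d. increments Y_t = y(d_t) ∈ {+1, −1, 0}.
Outcome values over d=0..6: [1, 1, 1, 1, 1, 1, -1]
Σy = 5, Σy² = 7, M = 7
μ = 5/7 = 5/7,  σ² = 7/7 − (5/7)² = 24/49
Independent increments: Var[X_13] = 13·σ² = 13·(24/49) = 312/49

312/49


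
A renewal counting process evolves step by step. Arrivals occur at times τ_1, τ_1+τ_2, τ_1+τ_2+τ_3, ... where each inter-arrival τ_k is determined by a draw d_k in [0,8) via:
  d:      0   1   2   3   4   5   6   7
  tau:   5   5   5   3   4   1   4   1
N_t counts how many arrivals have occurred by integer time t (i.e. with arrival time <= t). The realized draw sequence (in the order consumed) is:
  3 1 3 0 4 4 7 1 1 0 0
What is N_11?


3

draw d_1=3: τ_1=3, arrival time A_1=3
draw d_2=1: τ_2=5, arrival time A_2=8
draw d_3=3: τ_3=3, arrival time A_3=11
draw d_4=0: τ_4=5, arrival time A_4=16
draw d_5=4: τ_5=4, arrival time A_5=20
draw d_6=4: τ_6=4, arrival time A_6=24
draw d_7=7: τ_7=1, arrival time A_7=25
draw d_8=1: τ_8=5, arrival time A_8=30
draw d_9=1: τ_9=5, arrival time A_9=35
draw d_10=0: τ_10=5, arrival time A_10=40
draw d_11=0: τ_11=5, arrival time A_11=45
N_t over t=0..11: 0:0 1:0 2:0 3:1 4:1 5:1 6:1 7:1 8:2 9:2 10:2 11:3


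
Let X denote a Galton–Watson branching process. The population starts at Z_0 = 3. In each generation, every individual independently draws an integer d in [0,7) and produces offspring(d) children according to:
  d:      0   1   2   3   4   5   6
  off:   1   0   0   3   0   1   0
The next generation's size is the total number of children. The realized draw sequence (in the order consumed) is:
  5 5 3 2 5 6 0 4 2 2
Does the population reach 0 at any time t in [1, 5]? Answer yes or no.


yes

gen 0: Z_0=3, draws=[5, 5, 3], offspring=[1, 1, 3], Z_1=5
gen 1: Z_1=5, draws=[2, 5, 6, 0, 4], offspring=[0, 1, 0, 1, 0], Z_2=2
gen 2: Z_2=2, draws=[2, 2], offspring=[0, 0], Z_3=0
gen 3: Z_3=0, draws=[], offspring=[], Z_4=0
gen 4: Z_4=0, draws=[], offspring=[], Z_5=0


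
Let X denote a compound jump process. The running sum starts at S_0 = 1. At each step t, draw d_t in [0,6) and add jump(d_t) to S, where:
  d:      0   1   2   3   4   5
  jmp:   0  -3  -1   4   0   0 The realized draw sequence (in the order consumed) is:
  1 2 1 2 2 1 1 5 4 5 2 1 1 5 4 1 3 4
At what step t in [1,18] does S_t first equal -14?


t=0: S=1, d=1, jump=-3, S_1=-2
t=1: S=-2, d=2, jump=-1, S_2=-3
t=2: S=-3, d=1, jump=-3, S_3=-6
t=3: S=-6, d=2, jump=-1, S_4=-7
t=4: S=-7, d=2, jump=-1, S_5=-8
t=5: S=-8, d=1, jump=-3, S_6=-11
t=6: S=-11, d=1, jump=-3, S_7=-14
t=7: S=-14, d=5, jump=0, S_8=-14
t=8: S=-14, d=4, jump=0, S_9=-14
t=9: S=-14, d=5, jump=0, S_10=-14
t=10: S=-14, d=2, jump=-1, S_11=-15
t=11: S=-15, d=1, jump=-3, S_12=-18
t=12: S=-18, d=1, jump=-3, S_13=-21
t=13: S=-21, d=5, jump=0, S_14=-21
t=14: S=-21, d=4, jump=0, S_15=-21
t=15: S=-21, d=1, jump=-3, S_16=-24
t=16: S=-24, d=3, jump=4, S_17=-20
t=17: S=-20, d=4, jump=0, S_18=-20

7


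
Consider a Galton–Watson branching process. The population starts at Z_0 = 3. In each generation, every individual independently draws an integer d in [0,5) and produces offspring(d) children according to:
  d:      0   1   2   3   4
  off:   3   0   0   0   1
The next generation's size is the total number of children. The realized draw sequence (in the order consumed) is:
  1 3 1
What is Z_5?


gen 0: Z_0=3, draws=[1, 3, 1], offspring=[0, 0, 0], Z_1=0
gen 1: Z_1=0, draws=[], offspring=[], Z_2=0
gen 2: Z_2=0, draws=[], offspring=[], Z_3=0
gen 3: Z_3=0, draws=[], offspring=[], Z_4=0
gen 4: Z_4=0, draws=[], offspring=[], Z_5=0

0


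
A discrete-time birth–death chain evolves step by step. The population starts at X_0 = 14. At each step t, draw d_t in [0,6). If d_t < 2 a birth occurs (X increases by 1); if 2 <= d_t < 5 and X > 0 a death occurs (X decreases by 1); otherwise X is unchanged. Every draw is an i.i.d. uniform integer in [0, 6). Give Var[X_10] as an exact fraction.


145/18

X can drop by at most 1 per step and X_0 = 14 > T = 10, so X_t >= 14 − t >= 4 > 0 for every t <= 10: the floor at 0 (the 'and X > 0' condition) never binds. Hence X_10 = X_0 + Σ_{t<10} Y_t with i.i.d. increments Y_t = y(d_t) ∈ {+1, −1, 0}.
Outcome values over d=0..5: [1, 1, -1, -1, -1, 0]
Σy = -1, Σy² = 5, M = 6
μ = -1/6 = -1/6,  σ² = 5/6 − (-1/6)² = 29/36
Independent increments: Var[X_10] = 10·σ² = 10·(29/36) = 145/18


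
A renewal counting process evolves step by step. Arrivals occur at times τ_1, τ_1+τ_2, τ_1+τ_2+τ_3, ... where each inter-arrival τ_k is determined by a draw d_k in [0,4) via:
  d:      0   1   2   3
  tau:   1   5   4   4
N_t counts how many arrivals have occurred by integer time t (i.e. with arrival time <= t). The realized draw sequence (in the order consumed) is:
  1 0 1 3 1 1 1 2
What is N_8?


draw d_1=1: τ_1=5, arrival time A_1=5
draw d_2=0: τ_2=1, arrival time A_2=6
draw d_3=1: τ_3=5, arrival time A_3=11
draw d_4=3: τ_4=4, arrival time A_4=15
draw d_5=1: τ_5=5, arrival time A_5=20
draw d_6=1: τ_6=5, arrival time A_6=25
draw d_7=1: τ_7=5, arrival time A_7=30
draw d_8=2: τ_8=4, arrival time A_8=34
N_t over t=0..8: 0:0 1:0 2:0 3:0 4:0 5:1 6:2 7:2 8:2

2


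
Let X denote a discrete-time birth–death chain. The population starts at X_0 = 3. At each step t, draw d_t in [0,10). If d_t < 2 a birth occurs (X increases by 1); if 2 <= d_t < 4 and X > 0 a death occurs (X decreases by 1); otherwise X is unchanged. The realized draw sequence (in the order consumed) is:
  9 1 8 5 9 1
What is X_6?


t=0: X=3, d=9 → hold, X_1=3
t=1: X=3, d=1 → birth, X_2=4
t=2: X=4, d=8 → hold, X_3=4
t=3: X=4, d=5 → hold, X_4=4
t=4: X=4, d=9 → hold, X_5=4
t=5: X=4, d=1 → birth, X_6=5

5


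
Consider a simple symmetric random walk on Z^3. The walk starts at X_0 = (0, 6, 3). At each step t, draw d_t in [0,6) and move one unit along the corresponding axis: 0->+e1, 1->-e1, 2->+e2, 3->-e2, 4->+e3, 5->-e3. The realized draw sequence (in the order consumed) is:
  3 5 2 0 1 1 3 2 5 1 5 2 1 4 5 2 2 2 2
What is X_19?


(-3, 11, 0)

t=0: X=(0, 6, 3), d=3 → -e2, X_1=(0, 5, 3)
t=1: X=(0, 5, 3), d=5 → -e3, X_2=(0, 5, 2)
t=2: X=(0, 5, 2), d=2 → +e2, X_3=(0, 6, 2)
t=3: X=(0, 6, 2), d=0 → +e1, X_4=(1, 6, 2)
t=4: X=(1, 6, 2), d=1 → -e1, X_5=(0, 6, 2)
t=5: X=(0, 6, 2), d=1 → -e1, X_6=(-1, 6, 2)
t=6: X=(-1, 6, 2), d=3 → -e2, X_7=(-1, 5, 2)
t=7: X=(-1, 5, 2), d=2 → +e2, X_8=(-1, 6, 2)
t=8: X=(-1, 6, 2), d=5 → -e3, X_9=(-1, 6, 1)
t=9: X=(-1, 6, 1), d=1 → -e1, X_10=(-2, 6, 1)
t=10: X=(-2, 6, 1), d=5 → -e3, X_11=(-2, 6, 0)
t=11: X=(-2, 6, 0), d=2 → +e2, X_12=(-2, 7, 0)
t=12: X=(-2, 7, 0), d=1 → -e1, X_13=(-3, 7, 0)
t=13: X=(-3, 7, 0), d=4 → +e3, X_14=(-3, 7, 1)
t=14: X=(-3, 7, 1), d=5 → -e3, X_15=(-3, 7, 0)
t=15: X=(-3, 7, 0), d=2 → +e2, X_16=(-3, 8, 0)
t=16: X=(-3, 8, 0), d=2 → +e2, X_17=(-3, 9, 0)
t=17: X=(-3, 9, 0), d=2 → +e2, X_18=(-3, 10, 0)
t=18: X=(-3, 10, 0), d=2 → +e2, X_19=(-3, 11, 0)


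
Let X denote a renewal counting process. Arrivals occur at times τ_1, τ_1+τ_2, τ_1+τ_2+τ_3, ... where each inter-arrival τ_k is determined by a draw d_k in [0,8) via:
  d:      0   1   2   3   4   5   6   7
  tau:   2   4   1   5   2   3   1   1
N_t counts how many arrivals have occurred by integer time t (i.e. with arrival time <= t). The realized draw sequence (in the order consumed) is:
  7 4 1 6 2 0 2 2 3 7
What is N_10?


draw d_1=7: τ_1=1, arrival time A_1=1
draw d_2=4: τ_2=2, arrival time A_2=3
draw d_3=1: τ_3=4, arrival time A_3=7
draw d_4=6: τ_4=1, arrival time A_4=8
draw d_5=2: τ_5=1, arrival time A_5=9
draw d_6=0: τ_6=2, arrival time A_6=11
draw d_7=2: τ_7=1, arrival time A_7=12
draw d_8=2: τ_8=1, arrival time A_8=13
draw d_9=3: τ_9=5, arrival time A_9=18
draw d_10=7: τ_10=1, arrival time A_10=19
N_t over t=0..10: 0:0 1:1 2:1 3:2 4:2 5:2 6:2 7:3 8:4 9:5 10:5

5


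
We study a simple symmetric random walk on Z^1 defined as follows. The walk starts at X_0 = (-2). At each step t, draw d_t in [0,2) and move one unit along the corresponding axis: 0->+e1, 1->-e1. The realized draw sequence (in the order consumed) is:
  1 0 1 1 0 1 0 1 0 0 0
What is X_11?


t=0: X=(-2), d=1 → -e1, X_1=(-3)
t=1: X=(-3), d=0 → +e1, X_2=(-2)
t=2: X=(-2), d=1 → -e1, X_3=(-3)
t=3: X=(-3), d=1 → -e1, X_4=(-4)
t=4: X=(-4), d=0 → +e1, X_5=(-3)
t=5: X=(-3), d=1 → -e1, X_6=(-4)
t=6: X=(-4), d=0 → +e1, X_7=(-3)
t=7: X=(-3), d=1 → -e1, X_8=(-4)
t=8: X=(-4), d=0 → +e1, X_9=(-3)
t=9: X=(-3), d=0 → +e1, X_10=(-2)
t=10: X=(-2), d=0 → +e1, X_11=(-1)

(-1)


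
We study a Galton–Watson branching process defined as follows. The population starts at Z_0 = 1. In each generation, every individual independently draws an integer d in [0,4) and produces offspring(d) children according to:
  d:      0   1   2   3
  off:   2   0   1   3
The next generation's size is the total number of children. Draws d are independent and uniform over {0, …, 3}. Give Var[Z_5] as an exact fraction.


Outcome values over d=0..3: [2, 0, 1, 3]
Σy = 6, Σy² = 14, M = 4
μ = 6/4 = 3/2,  σ² = 14/4 − (3/2)² = 5/4
V_0 = 0, E_0 = 1
V_1 = 5/4·E_0 + (3/2)²·V_0 = 5/4;  E_1 = 3/2
V_2 = 5/4·E_1 + (3/2)²·V_1 = 75/16;  E_2 = 9/4
V_3 = 5/4·E_2 + (3/2)²·V_2 = 855/64;  E_3 = 27/8
V_4 = 5/4·E_3 + (3/2)²·V_3 = 8775/256;  E_4 = 81/16
V_5 = 5/4·E_4 + (3/2)²·V_4 = 85455/1024;  E_5 = 243/32

85455/1024


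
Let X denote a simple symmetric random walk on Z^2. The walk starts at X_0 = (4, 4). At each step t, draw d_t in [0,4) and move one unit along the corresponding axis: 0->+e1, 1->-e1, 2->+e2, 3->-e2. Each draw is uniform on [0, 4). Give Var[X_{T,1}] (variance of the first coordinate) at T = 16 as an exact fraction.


8

Outcome values over d=0..3: [1, -1, 0, 0]
Σy = 0, Σy² = 2, M = 4
μ = 0/4 = 0,  σ² = 2/4 − (0)² = 1/2
Independent increments: Var[X_16] = 16·σ² = 16·(1/2) = 8


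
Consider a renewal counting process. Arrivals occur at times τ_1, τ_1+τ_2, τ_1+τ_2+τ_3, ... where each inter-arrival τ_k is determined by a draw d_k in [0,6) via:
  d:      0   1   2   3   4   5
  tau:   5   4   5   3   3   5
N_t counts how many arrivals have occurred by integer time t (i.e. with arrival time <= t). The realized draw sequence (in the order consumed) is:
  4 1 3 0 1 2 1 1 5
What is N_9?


draw d_1=4: τ_1=3, arrival time A_1=3
draw d_2=1: τ_2=4, arrival time A_2=7
draw d_3=3: τ_3=3, arrival time A_3=10
draw d_4=0: τ_4=5, arrival time A_4=15
draw d_5=1: τ_5=4, arrival time A_5=19
draw d_6=2: τ_6=5, arrival time A_6=24
draw d_7=1: τ_7=4, arrival time A_7=28
draw d_8=1: τ_8=4, arrival time A_8=32
draw d_9=5: τ_9=5, arrival time A_9=37
N_t over t=0..9: 0:0 1:0 2:0 3:1 4:1 5:1 6:1 7:2 8:2 9:2

2


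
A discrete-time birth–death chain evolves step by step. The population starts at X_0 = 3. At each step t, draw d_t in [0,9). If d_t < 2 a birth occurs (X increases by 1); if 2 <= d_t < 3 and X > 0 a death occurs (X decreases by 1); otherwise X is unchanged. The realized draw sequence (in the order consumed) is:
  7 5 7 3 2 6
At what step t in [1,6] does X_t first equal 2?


t=0: X=3, d=7 → hold, X_1=3
t=1: X=3, d=5 → hold, X_2=3
t=2: X=3, d=7 → hold, X_3=3
t=3: X=3, d=3 → hold, X_4=3
t=4: X=3, d=2 → death, X_5=2
t=5: X=2, d=6 → hold, X_6=2

5


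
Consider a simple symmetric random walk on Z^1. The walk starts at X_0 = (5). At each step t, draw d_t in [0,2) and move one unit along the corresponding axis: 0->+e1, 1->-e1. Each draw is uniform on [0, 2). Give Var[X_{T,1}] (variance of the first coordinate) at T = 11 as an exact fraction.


11

Outcome values over d=0..1: [1, -1]
Σy = 0, Σy² = 2, M = 2
μ = 0/2 = 0,  σ² = 2/2 − (0)² = 1
Independent increments: Var[X_11] = 11·σ² = 11·(1) = 11


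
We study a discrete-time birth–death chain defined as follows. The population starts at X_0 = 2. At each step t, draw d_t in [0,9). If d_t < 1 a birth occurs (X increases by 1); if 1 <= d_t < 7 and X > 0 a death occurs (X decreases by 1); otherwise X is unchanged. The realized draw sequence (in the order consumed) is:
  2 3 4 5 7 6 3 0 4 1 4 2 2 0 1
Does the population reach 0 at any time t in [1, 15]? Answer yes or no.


t=0: X=2, d=2 → death, X_1=1
t=1: X=1, d=3 → death, X_2=0
t=2: X=0, d=4 → hold, X_3=0
t=3: X=0, d=5 → hold, X_4=0
t=4: X=0, d=7 → hold, X_5=0
t=5: X=0, d=6 → hold, X_6=0
t=6: X=0, d=3 → hold, X_7=0
t=7: X=0, d=0 → birth, X_8=1
t=8: X=1, d=4 → death, X_9=0
t=9: X=0, d=1 → hold, X_10=0
t=10: X=0, d=4 → hold, X_11=0
t=11: X=0, d=2 → hold, X_12=0
t=12: X=0, d=2 → hold, X_13=0
t=13: X=0, d=0 → birth, X_14=1
t=14: X=1, d=1 → death, X_15=0

yes


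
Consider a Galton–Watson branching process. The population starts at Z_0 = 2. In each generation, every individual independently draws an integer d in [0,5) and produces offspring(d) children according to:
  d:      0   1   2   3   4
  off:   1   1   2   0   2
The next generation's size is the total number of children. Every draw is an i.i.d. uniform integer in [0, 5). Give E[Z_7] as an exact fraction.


559872/78125

Outcome values over d=0..4: [1, 1, 2, 0, 2]
Σy = 6, Σy² = 10, M = 5
μ = 6/5 = 6/5,  σ² = 10/5 − (6/5)² = 14/25
E[Z_0] = 2
E[Z_1] = 6/5·E[Z_0] = 12/5
E[Z_2] = 6/5·E[Z_1] = 72/25
E[Z_3] = 6/5·E[Z_2] = 432/125
E[Z_4] = 6/5·E[Z_3] = 2592/625
E[Z_5] = 6/5·E[Z_4] = 15552/3125
E[Z_6] = 6/5·E[Z_5] = 93312/15625
E[Z_7] = 6/5·E[Z_6] = 559872/78125


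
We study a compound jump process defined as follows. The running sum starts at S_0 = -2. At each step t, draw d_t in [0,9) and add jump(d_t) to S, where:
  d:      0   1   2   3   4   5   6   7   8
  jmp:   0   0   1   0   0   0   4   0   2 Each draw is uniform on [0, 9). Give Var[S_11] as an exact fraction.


1540/81

Outcome values over d=0..8: [0, 0, 1, 0, 0, 0, 4, 0, 2]
Σy = 7, Σy² = 21, M = 9
μ = 7/9 = 7/9,  σ² = 21/9 − (7/9)² = 140/81
Independent increments: Var[S_11] = 11·σ² = 11·(140/81) = 1540/81


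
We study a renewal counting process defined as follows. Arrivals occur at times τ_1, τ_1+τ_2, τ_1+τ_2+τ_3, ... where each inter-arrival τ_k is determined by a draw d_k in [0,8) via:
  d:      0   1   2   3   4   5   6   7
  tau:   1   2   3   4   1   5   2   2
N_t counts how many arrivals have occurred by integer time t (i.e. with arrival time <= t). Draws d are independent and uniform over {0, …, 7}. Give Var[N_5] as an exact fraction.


Inter-arrival values over d=0..7: [1, 2, 3, 4, 1, 5, 2, 2]
Each d has probability 1/8, so the pmf of τ is: f(1) = 1/4, f(2) = 3/8, f(3) = 1/8, f(4) = 1/8, f(5) = 1/8
Let p_n(j) = P(N_n = j), with p_0 = [1]. Condition on τ_1: p_n(0) = P(τ > n), and for j >= 1, p_n(j) = Σ_{k<=n} f(k)·p_{n−k}(j−1)
p_1 = [3/4, 1/4]  (j = 0..1)
p_2 = [3/8, 9/16, 1/16]  (j = 0..2)
p_3 = [1/4, 1/2, 15/64, 1/64]  (j = 0..3)
p_4 = [1/8, 27/64, 47/128, 21/256, 1/256]  (j = 0..4)
p_5 = [0, 25/64, 101/256, 3/16, 27/1024, 1/1024]  (j = 0..5)
E[N_5] = Σ j·p_5(j) = 1897/1024;  E[N_5²] = Σ j²·p_5(j) = 4201/1024
Var[N_5] = 4201/1024 − (1897/1024)² = 703215/1048576

703215/1048576


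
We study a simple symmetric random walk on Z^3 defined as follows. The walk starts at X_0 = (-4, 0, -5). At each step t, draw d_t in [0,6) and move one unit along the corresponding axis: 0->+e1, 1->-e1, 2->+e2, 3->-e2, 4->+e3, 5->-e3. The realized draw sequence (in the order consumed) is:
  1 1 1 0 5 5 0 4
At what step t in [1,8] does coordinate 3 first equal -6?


5

t=0: X=(-4, 0, -5), d=1 → -e1, X_1=(-5, 0, -5)
t=1: X=(-5, 0, -5), d=1 → -e1, X_2=(-6, 0, -5)
t=2: X=(-6, 0, -5), d=1 → -e1, X_3=(-7, 0, -5)
t=3: X=(-7, 0, -5), d=0 → +e1, X_4=(-6, 0, -5)
t=4: X=(-6, 0, -5), d=5 → -e3, X_5=(-6, 0, -6)
t=5: X=(-6, 0, -6), d=5 → -e3, X_6=(-6, 0, -7)
t=6: X=(-6, 0, -7), d=0 → +e1, X_7=(-5, 0, -7)
t=7: X=(-5, 0, -7), d=4 → +e3, X_8=(-5, 0, -6)


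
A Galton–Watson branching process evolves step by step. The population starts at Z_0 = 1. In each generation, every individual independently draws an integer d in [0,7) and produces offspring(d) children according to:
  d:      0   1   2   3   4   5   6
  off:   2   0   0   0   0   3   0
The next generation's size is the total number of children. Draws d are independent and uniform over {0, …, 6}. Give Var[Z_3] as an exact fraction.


179850/117649

Outcome values over d=0..6: [2, 0, 0, 0, 0, 3, 0]
Σy = 5, Σy² = 13, M = 7
μ = 5/7 = 5/7,  σ² = 13/7 − (5/7)² = 66/49
V_0 = 0, E_0 = 1
V_1 = 66/49·E_0 + (5/7)²·V_0 = 66/49;  E_1 = 5/7
V_2 = 66/49·E_1 + (5/7)²·V_1 = 3960/2401;  E_2 = 25/49
V_3 = 66/49·E_2 + (5/7)²·V_2 = 179850/117649;  E_3 = 125/343


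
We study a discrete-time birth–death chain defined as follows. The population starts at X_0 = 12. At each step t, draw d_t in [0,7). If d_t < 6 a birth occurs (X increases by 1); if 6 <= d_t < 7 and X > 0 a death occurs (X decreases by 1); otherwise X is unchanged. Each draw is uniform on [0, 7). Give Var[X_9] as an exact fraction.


X can drop by at most 1 per step and X_0 = 12 > T = 9, so X_t >= 12 − t >= 3 > 0 for every t <= 9: the floor at 0 (the 'and X > 0' condition) never binds. Hence X_9 = X_0 + Σ_{t<9} Y_t with i.i.d. increments Y_t = y(d_t) ∈ {+1, −1, 0}.
Outcome values over d=0..6: [1, 1, 1, 1, 1, 1, -1]
Σy = 5, Σy² = 7, M = 7
μ = 5/7 = 5/7,  σ² = 7/7 − (5/7)² = 24/49
Independent increments: Var[X_9] = 9·σ² = 9·(24/49) = 216/49

216/49


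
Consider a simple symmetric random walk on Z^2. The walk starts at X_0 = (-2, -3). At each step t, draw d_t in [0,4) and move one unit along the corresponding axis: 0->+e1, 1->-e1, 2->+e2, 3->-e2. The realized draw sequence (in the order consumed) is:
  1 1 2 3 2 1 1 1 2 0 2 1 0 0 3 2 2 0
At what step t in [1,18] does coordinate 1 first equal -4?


2

t=0: X=(-2, -3), d=1 → -e1, X_1=(-3, -3)
t=1: X=(-3, -3), d=1 → -e1, X_2=(-4, -3)
t=2: X=(-4, -3), d=2 → +e2, X_3=(-4, -2)
t=3: X=(-4, -2), d=3 → -e2, X_4=(-4, -3)
t=4: X=(-4, -3), d=2 → +e2, X_5=(-4, -2)
t=5: X=(-4, -2), d=1 → -e1, X_6=(-5, -2)
t=6: X=(-5, -2), d=1 → -e1, X_7=(-6, -2)
t=7: X=(-6, -2), d=1 → -e1, X_8=(-7, -2)
t=8: X=(-7, -2), d=2 → +e2, X_9=(-7, -1)
t=9: X=(-7, -1), d=0 → +e1, X_10=(-6, -1)
t=10: X=(-6, -1), d=2 → +e2, X_11=(-6, 0)
t=11: X=(-6, 0), d=1 → -e1, X_12=(-7, 0)
t=12: X=(-7, 0), d=0 → +e1, X_13=(-6, 0)
t=13: X=(-6, 0), d=0 → +e1, X_14=(-5, 0)
t=14: X=(-5, 0), d=3 → -e2, X_15=(-5, -1)
t=15: X=(-5, -1), d=2 → +e2, X_16=(-5, 0)
t=16: X=(-5, 0), d=2 → +e2, X_17=(-5, 1)
t=17: X=(-5, 1), d=0 → +e1, X_18=(-4, 1)


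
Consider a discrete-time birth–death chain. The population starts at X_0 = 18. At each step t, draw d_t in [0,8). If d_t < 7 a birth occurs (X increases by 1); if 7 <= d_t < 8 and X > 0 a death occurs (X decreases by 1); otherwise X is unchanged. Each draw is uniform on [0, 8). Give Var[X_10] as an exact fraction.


35/8

X can drop by at most 1 per step and X_0 = 18 > T = 10, so X_t >= 18 − t >= 8 > 0 for every t <= 10: the floor at 0 (the 'and X > 0' condition) never binds. Hence X_10 = X_0 + Σ_{t<10} Y_t with i.i.d. increments Y_t = y(d_t) ∈ {+1, −1, 0}.
Outcome values over d=0..7: [1, 1, 1, 1, 1, 1, 1, -1]
Σy = 6, Σy² = 8, M = 8
μ = 6/8 = 3/4,  σ² = 8/8 − (3/4)² = 7/16
Independent increments: Var[X_10] = 10·σ² = 10·(7/16) = 35/8


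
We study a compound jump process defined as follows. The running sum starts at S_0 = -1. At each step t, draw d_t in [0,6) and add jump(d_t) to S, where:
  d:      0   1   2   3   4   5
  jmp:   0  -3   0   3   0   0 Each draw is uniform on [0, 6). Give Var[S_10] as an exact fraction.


Outcome values over d=0..5: [0, -3, 0, 3, 0, 0]
Σy = 0, Σy² = 18, M = 6
μ = 0/6 = 0,  σ² = 18/6 − (0)² = 3
Independent increments: Var[S_10] = 10·σ² = 10·(3) = 30

30


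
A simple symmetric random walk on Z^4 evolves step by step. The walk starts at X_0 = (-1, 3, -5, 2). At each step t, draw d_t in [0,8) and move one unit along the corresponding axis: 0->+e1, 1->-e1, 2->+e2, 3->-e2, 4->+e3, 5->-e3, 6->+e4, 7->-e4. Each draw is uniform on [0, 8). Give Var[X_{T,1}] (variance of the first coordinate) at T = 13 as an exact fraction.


Outcome values over d=0..7: [1, -1, 0, 0, 0, 0, 0, 0]
Σy = 0, Σy² = 2, M = 8
μ = 0/8 = 0,  σ² = 2/8 − (0)² = 1/4
Independent increments: Var[X_13] = 13·σ² = 13·(1/4) = 13/4

13/4


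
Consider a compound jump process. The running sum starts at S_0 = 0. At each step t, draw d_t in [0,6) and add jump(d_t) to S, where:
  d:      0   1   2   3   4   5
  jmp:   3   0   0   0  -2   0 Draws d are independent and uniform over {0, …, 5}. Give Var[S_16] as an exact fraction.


308/9

Outcome values over d=0..5: [3, 0, 0, 0, -2, 0]
Σy = 1, Σy² = 13, M = 6
μ = 1/6 = 1/6,  σ² = 13/6 − (1/6)² = 77/36
Independent increments: Var[S_16] = 16·σ² = 16·(77/36) = 308/9


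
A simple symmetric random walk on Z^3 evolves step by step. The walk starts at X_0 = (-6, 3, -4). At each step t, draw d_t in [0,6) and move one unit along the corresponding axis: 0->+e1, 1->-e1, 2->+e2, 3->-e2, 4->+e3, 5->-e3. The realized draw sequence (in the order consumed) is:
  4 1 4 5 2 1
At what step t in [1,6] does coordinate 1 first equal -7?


t=0: X=(-6, 3, -4), d=4 → +e3, X_1=(-6, 3, -3)
t=1: X=(-6, 3, -3), d=1 → -e1, X_2=(-7, 3, -3)
t=2: X=(-7, 3, -3), d=4 → +e3, X_3=(-7, 3, -2)
t=3: X=(-7, 3, -2), d=5 → -e3, X_4=(-7, 3, -3)
t=4: X=(-7, 3, -3), d=2 → +e2, X_5=(-7, 4, -3)
t=5: X=(-7, 4, -3), d=1 → -e1, X_6=(-8, 4, -3)

2


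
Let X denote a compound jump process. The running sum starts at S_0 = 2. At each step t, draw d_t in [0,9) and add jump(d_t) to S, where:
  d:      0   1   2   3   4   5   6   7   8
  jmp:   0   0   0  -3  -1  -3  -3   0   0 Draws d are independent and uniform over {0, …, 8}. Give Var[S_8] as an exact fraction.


Outcome values over d=0..8: [0, 0, 0, -3, -1, -3, -3, 0, 0]
Σy = -10, Σy² = 28, M = 9
μ = -10/9 = -10/9,  σ² = 28/9 − (-10/9)² = 152/81
Independent increments: Var[S_8] = 8·σ² = 8·(152/81) = 1216/81

1216/81


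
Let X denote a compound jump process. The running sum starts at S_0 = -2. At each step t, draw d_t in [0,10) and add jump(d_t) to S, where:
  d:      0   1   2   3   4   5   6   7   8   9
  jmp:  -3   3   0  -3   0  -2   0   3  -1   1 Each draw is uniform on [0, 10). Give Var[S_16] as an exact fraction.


1664/25

Outcome values over d=0..9: [-3, 3, 0, -3, 0, -2, 0, 3, -1, 1]
Σy = -2, Σy² = 42, M = 10
μ = -2/10 = -1/5,  σ² = 42/10 − (-1/5)² = 104/25
Independent increments: Var[S_16] = 16·σ² = 16·(104/25) = 1664/25


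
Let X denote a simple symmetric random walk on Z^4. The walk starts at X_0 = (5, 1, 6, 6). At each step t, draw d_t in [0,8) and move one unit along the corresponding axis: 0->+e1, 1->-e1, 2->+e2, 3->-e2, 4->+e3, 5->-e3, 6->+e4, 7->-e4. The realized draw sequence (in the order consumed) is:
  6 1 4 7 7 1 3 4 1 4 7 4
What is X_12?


(2, 0, 10, 4)

t=0: X=(5, 1, 6, 6), d=6 → +e4, X_1=(5, 1, 6, 7)
t=1: X=(5, 1, 6, 7), d=1 → -e1, X_2=(4, 1, 6, 7)
t=2: X=(4, 1, 6, 7), d=4 → +e3, X_3=(4, 1, 7, 7)
t=3: X=(4, 1, 7, 7), d=7 → -e4, X_4=(4, 1, 7, 6)
t=4: X=(4, 1, 7, 6), d=7 → -e4, X_5=(4, 1, 7, 5)
t=5: X=(4, 1, 7, 5), d=1 → -e1, X_6=(3, 1, 7, 5)
t=6: X=(3, 1, 7, 5), d=3 → -e2, X_7=(3, 0, 7, 5)
t=7: X=(3, 0, 7, 5), d=4 → +e3, X_8=(3, 0, 8, 5)
t=8: X=(3, 0, 8, 5), d=1 → -e1, X_9=(2, 0, 8, 5)
t=9: X=(2, 0, 8, 5), d=4 → +e3, X_10=(2, 0, 9, 5)
t=10: X=(2, 0, 9, 5), d=7 → -e4, X_11=(2, 0, 9, 4)
t=11: X=(2, 0, 9, 4), d=4 → +e3, X_12=(2, 0, 10, 4)
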